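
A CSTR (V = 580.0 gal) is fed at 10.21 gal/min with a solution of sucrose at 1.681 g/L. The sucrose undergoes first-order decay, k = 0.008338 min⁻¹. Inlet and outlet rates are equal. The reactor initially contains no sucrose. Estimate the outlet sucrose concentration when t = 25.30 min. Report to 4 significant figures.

Accumulation = in − out − consumed: V dC/dt = Q C_in − Q C − k V C.
dC/dt = (Q/V) C_in − (Q/V + k) C; effective rate a = Q/V + k = 0.0176034 + 0.008338 = 0.0259414 min⁻¹.
C_ss = Q C_in/(Q + kV) = 1.14070 g/L; C(t) = C_ss + (C₀ − C_ss) e^(−a t).
C(25.30) = 1.14070 + (-1.14070)·e^(−0.0259414·25.30) = 1.14070 + (-1.14070)·0.518758 = 0.548953 g/L.

0.5490 g/L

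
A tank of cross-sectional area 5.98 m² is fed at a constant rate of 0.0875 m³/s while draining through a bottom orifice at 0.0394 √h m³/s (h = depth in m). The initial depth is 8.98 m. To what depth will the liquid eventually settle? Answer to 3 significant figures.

Level balance: A dh/dt = 0.0875 − 0.0394 √h. Setting dh/dt = 0:
Q_in = 0.0394 √h_ss ⇒ √h_ss = 0.0875/0.0394 = 2.2208.
h_ss = 2.2208² = 4.9320 m. (Since h₀ = 8.98 m > h_ss, the level will fall toward this value.)

4.93 m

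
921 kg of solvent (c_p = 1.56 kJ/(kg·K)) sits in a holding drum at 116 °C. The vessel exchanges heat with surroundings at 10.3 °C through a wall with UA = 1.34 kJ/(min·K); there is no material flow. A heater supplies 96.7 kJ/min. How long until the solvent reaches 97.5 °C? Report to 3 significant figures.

M c_p dT/dt = −UA(T − T_amb) + Q̇.
τ = M c_p/UA = 1072.2 min; T_ss = T_amb + Q̇/UA = 10.3 + 96.7/1.34 = 82.464 °C.
T(t) = T_ss + (T₀ − T_ss)e^(−t/τ); set T = 97.5:
t = −τ ln[(T − T_ss)/(T₀ − T_ss)] = −1072.2 · ln(0.44835) = 860.10 min.

860 min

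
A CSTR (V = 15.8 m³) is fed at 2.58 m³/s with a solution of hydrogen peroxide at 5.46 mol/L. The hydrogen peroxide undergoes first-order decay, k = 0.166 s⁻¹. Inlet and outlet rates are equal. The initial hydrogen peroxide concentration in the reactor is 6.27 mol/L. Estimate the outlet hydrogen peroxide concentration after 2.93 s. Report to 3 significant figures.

4.07 mol/L

Accumulation = in − out − consumed: V dC/dt = Q C_in − Q C − k V C.
dC/dt = (Q/V) C_in − (Q/V + k) C; effective rate a = Q/V + k = 0.16329 + 0.166 = 0.32929 s⁻¹.
C_ss = Q C_in/(Q + kV) = 2.7075 mol/L; C(t) = C_ss + (C₀ − C_ss) e^(−a t).
C(2.93) = 2.7075 + (3.5625)·e^(−0.32929·2.93) = 2.7075 + (3.5625)·0.38105 = 4.0650 mol/L.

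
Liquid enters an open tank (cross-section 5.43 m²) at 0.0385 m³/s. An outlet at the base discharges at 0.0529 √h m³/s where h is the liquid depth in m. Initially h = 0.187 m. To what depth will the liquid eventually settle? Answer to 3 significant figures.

0.530 m

Level balance: A dh/dt = 0.0385 − 0.0529 √h. Setting dh/dt = 0:
Q_in = 0.0529 √h_ss ⇒ √h_ss = 0.0385/0.0529 = 0.72779.
h_ss = 0.72779² = 0.52968 m. (Since h₀ = 0.187 m < h_ss, the level will rise toward this value.)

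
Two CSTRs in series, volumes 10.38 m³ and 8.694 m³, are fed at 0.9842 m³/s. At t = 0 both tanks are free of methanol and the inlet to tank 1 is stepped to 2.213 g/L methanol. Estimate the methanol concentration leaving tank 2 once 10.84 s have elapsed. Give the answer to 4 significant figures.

0.6834 g/L

Time constants: τᵢ = Vᵢ/Q for each well-mixed tank.
τ₁ = 10.38/0.9842 = 10.5466 s; τ₂ = 8.694/0.9842 = 8.83357 s.
Tank 1: C₁ = C_in(1 − e^(−t/τ₁)). Tank 2 (τ₁ ≠ τ₂): C₂ = C_in[1 − (τ₁ e^(−t/τ₁) − τ₂ e^(−t/τ₂))/(τ₁ − τ₂)].
At t = 10.84: e^(−t/τ₁) = 0.357788, e^(−t/τ₂) = 0.293131.
C₂ = 2.213·[1 − (10.5466·0.357788 − 8.83357·0.293131)/(1.71307)] = 2.213·0.308803 = 0.683382 g/L.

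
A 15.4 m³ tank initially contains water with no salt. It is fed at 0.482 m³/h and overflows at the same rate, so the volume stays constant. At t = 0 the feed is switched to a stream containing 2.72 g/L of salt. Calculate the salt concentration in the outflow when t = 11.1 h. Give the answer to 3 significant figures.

Mass balance on the solute (V constant): V dC/dt = Q(C_in − C).
Rewrite as dC/dt + C/τ = C_in/τ, τ = V/Q = 31.950 h.
Solution: C(t) = C_in + (C₀ − C_in) e^(−t/τ).
C(11.1) = 2.72 + (0 − 2.72)·e^(−11.1/31.950) = 2.72 + (-2.7200)·0.70651 = 0.79829 g/L.

0.798 g/L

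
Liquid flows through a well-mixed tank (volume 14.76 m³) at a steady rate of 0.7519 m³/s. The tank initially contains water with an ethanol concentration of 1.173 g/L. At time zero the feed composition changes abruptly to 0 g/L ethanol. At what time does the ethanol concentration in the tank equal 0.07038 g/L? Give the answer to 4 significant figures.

Mass balance on the solute (V constant): V dC/dt = Q(C_in − C), so τ = V/Q = 19.6303 s.
C(t) = C_in + (C₀ − C_in) e^(−t/τ). Set C = 0.07038 and solve for t:
e^(−t/τ) = (C − C_in)/(C₀ − C_in) = (0.07038 − 0)/(1.173 − 0) = 0.0600000
t = −τ ln(…) = 19.6303 × 2.81341 = 55.2280 s.

55.23 s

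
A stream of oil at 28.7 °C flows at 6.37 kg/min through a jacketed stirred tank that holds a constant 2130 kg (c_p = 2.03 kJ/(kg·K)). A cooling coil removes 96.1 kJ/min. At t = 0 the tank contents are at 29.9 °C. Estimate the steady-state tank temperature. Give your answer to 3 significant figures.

M c_p dT/dt = ṁ c_p (T_in − T) − Q̇.
At steady state dT/dt = 0 ⇒ T_ss = T_in − Q̇/(ṁ c_p) = 28.7 − 96.1/(6.37·2.03) = 21.268 °C.

21.3 °C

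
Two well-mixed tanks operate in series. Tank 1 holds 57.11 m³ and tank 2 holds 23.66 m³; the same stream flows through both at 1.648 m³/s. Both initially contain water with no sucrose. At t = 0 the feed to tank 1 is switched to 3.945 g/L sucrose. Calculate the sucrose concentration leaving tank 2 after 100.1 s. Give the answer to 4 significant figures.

Each tank obeys Vᵢ dCᵢ/dt = Q(Cᵢ₋₁ − Cᵢ), so τᵢ = Vᵢ/Q.
τ₁ = 57.11/1.648 = 34.6541 s; τ₂ = 23.66/1.648 = 14.3568 s.
Solving the cascade with C₁(0)=C₂(0)=0 gives C₂(t) = C_in[1 − (τ₁ e^(−t/τ₁) − τ₂ e^(−t/τ₂))/(τ₁ − τ₂)].
At t = 100.1: e^(−t/τ₁) = 0.0556571, e^(−t/τ₂) = 0.000937487.
C₂ = 3.945·[1 − (34.6541·0.0556571 − 14.3568·0.000937487)/(20.2973)] = 3.945·0.905638 = 3.57274 g/L.

3.573 g/L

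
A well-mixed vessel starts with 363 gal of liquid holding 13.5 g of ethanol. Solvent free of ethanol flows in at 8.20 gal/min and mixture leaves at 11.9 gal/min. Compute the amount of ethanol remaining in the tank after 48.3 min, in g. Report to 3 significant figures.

1.53 g

Let m(t) be the amount of ethanol. Volume: V(t) = V₀ + (Q_in − Q_out) t = 363 − 3.7000 t; V(48.3) = 184.29 gal.
No ethanol enters, so dm/dt = −Q_out · (m/V).
Separate: dm/m = −Q_out dt/V(t) ⇒ ln(m/m₀) = −(Q_out/(Q_in−Q_out)) ln(V/V₀).
m = m₀ (V₀/V)^(Q_out/(Q_in−Q_out)) = 13.5 × (363/184.29)^(-3.2162) = 1.5257 g.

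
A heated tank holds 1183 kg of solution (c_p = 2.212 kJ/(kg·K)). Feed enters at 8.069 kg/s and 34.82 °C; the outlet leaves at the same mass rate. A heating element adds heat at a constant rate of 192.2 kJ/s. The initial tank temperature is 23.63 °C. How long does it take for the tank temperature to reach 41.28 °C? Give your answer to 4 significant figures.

238.8 s

M c_p dT/dt = ṁ c_p (T_in − T) + Q̇.
τ = M/ṁ = 146.610 s; T_ss = T_in + Q̇/(ṁ c_p) = 45.5883 °C.
T(t) = T_ss + (T₀ − T_ss) e^(−t/τ). Set T = 41.28:
e^(−t/τ) = (41.28 − 45.5883)/(23.63 − 45.5883) = 0.196205
t = −146.610 · ln(0.196205) = 238.769 s.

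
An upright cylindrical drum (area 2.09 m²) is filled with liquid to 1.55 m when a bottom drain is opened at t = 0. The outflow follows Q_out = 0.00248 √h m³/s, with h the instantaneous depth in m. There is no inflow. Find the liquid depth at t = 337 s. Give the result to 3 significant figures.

A dh/dt = −Q_out = −0.00248 √h.
Separate and integrate: 2(√h − √h₀) = −(0.00248/A) t.
√h = √1.55 − 0.00248·337/(2·2.09) = 1.2450 − 0.19994 = 1.0450.
h = 1.0450² = 1.0921 m.

1.09 m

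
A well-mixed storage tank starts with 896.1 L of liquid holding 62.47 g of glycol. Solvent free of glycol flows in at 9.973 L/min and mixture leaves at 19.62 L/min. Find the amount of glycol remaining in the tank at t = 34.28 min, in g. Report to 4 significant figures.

Let m(t) be the amount of glycol. Volume: V(t) = V₀ + (Q_in − Q_out) t = 896.1 − 9.64700 t; V(34.28) = 565.401 L.
No glycol enters, so dm/dt = −Q_out · (m/V).
dm/m = −Q_out dt/(V₀ − 9.64700 t); integrating gives ln(m/m₀) = −(Q_out/(Q_in−Q_out)) ln(V/V₀).
m = m₀ (V₀/V)^(Q_out/(Q_in−Q_out)) = 62.47 × (896.1/565.401)^(-2.03379) = 24.4857 g.

24.49 g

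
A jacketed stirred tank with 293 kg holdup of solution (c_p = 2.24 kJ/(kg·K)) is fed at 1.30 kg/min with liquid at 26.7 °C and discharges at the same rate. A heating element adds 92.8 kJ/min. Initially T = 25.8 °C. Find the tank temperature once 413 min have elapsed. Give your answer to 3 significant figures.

Energy balance: M c_p dT/dt = ṁ c_p (T_in − T) + 92.8.
τ = M/ṁ = 225.38 min; T_ss = T_in + Q̇/(ṁ c_p) = 26.7 + 92.8/(1.30·2.24) = 58.568 °C.
Integrating: T(t) = T_ss + (T₀ − T_ss) e^(−t/τ).
T(413) = 58.568 + (-32.768)·e^(−413/225.38) = 58.568 + (-32.768)·0.16003 = 53.324 °C.

53.3 °C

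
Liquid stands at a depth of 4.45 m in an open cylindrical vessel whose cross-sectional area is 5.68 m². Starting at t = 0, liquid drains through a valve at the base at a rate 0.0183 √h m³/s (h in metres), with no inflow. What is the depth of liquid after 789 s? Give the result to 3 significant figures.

0.703 m

A dh/dt = −Q_out = −0.0183 √h.
∫ h^(−1/2) dh = −(0.0183/A) ∫ dt, giving 2√h = 2√h₀ − (0.0183/A) t.
√h = √4.45 − 0.0183·789/(2·5.68) = 2.1095 − 1.2710 = 0.83849.
h = 0.83849² = 0.70307 m.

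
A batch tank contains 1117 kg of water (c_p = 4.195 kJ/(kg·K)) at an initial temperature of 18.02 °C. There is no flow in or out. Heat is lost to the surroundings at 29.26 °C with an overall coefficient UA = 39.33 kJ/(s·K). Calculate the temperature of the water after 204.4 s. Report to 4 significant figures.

M c_p dT/dt = −UA(T − T_amb).
dT/dt = (T_ss − T)/τ with T_ss = T_amb = 29.2600 °C, τ = M c_p/UA = 1117·4.195/39.33 = 119.141 s.
T approaches T_ss exponentially: T(t) = T_ss + (T₀ − T_ss) e^(−t/τ).
T(204.4) = 29.2600 + (-11.2400)·0.179853 = 27.2385 °C.

27.24 °C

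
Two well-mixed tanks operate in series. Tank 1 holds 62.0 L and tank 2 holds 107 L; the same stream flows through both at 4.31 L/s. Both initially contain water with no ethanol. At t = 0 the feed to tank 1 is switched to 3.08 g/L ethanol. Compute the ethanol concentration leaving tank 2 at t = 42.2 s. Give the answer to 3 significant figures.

1.97 g/L

Each tank obeys Vᵢ dCᵢ/dt = Q(Cᵢ₋₁ − Cᵢ), so τᵢ = Vᵢ/Q.
τ₁ = 62.0/4.31 = 14.385 s; τ₂ = 107/4.31 = 24.826 s.
Solving the cascade with C₁(0)=C₂(0)=0 gives C₂(t) = C_in[1 − (τ₁ e^(−t/τ₁) − τ₂ e^(−t/τ₂))/(τ₁ − τ₂)].
At t = 42.2: e^(−t/τ₁) = 0.053206, e^(−t/τ₂) = 0.18271.
C₂ = 3.08·[1 − (14.385·0.053206 − 24.826·0.18271)/(-10.441)] = 3.08·0.63885 = 1.9677 g/L.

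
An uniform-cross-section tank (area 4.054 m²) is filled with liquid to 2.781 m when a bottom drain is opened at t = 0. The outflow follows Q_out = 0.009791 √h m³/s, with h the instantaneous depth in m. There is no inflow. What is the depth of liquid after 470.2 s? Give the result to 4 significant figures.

A dh/dt = −Q_out = −0.009791 √h.
∫ h^(−1/2) dh = −(0.009791/A) ∫ dt, giving 2√h = 2√h₀ − (0.009791/A) t.
√h = √2.781 − 0.009791·470.2/(2·4.054) = 1.66763 − 0.567801 = 1.09983.
h = 1.09983² = 1.20963 m.

1.210 m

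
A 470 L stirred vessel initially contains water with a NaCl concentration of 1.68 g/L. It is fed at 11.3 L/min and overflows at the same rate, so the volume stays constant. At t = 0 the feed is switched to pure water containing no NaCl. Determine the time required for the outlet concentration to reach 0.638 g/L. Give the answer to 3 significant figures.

Transient balance on the dissolved component: V dC/dt = Q(C_in − C), so τ = V/Q = 41.593 min.
C(t) = C_in + (C₀ − C_in) e^(−t/τ). Set C = 0.638 and solve for t:
e^(−t/τ) = (C − C_in)/(C₀ − C_in) = (0.638 − 0)/(1.68 − 0) = 0.37976
t = −τ ln(…) = 41.593 × 0.96821 = 40.271 min.

40.3 min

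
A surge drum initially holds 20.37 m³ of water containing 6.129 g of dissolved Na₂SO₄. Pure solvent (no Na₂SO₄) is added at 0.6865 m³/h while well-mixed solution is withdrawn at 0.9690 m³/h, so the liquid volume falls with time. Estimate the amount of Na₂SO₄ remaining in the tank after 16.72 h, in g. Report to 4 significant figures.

Let m(t) be the amount of Na₂SO₄. Volume: V(t) = V₀ + (Q_in − Q_out) t = 20.37 − 0.282500 t; V(16.72) = 15.6466 m³.
No Na₂SO₄ enters, so dm/dt = −Q_out · (m/V).
dm/m = −Q_out dt/(V₀ − 0.282500 t); integrating gives ln(m/m₀) = −(Q_out/(Q_in−Q_out)) ln(V/V₀).
m = m₀ (V₀/V)^(Q_out/(Q_in−Q_out)) = 6.129 × (20.37/15.6466)^(-3.43009) = 2.47971 g.

2.480 g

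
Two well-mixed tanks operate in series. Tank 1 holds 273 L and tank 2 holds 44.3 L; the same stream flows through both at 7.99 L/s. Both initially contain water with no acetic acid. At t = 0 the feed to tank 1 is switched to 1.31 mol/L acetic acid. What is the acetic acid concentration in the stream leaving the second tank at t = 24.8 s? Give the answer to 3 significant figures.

Each tank obeys Vᵢ dCᵢ/dt = Q(Cᵢ₋₁ − Cᵢ), so τᵢ = Vᵢ/Q.
τ₁ = 273/7.99 = 34.168 s; τ₂ = 44.3/7.99 = 5.5444 s.
Tank 1: C₁ = C_in(1 − e^(−t/τ₁)). Tank 2 (τ₁ ≠ τ₂): C₂ = C_in[1 − (τ₁ e^(−t/τ₁) − τ₂ e^(−t/τ₂))/(τ₁ − τ₂)].
At t = 24.8: e^(−t/τ₁) = 0.48392, e^(−t/τ₂) = 0.011414.
C₂ = 1.31·[1 − (34.168·0.48392 − 5.5444·0.011414)/(28.623)] = 1.31·0.42455 = 0.55616 mol/L.

0.556 mol/L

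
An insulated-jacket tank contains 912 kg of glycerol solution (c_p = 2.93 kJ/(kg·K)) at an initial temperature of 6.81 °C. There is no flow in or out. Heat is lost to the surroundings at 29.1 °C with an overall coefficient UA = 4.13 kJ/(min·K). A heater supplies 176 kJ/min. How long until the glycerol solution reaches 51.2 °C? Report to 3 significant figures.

745 min

First-law balance (no shaft work): M c_p dT/dt = −UA(T − T_amb) + Q̇.
τ = M c_p/UA = 647.01 min; T_ss = T_amb + Q̇/UA = 29.1 + 176/4.13 = 71.715 °C.
T(t) = T_ss + (T₀ − T_ss)e^(−t/τ); set T = 51.2:
t = −τ ln[(T − T_ss)/(T₀ − T_ss)] = −647.01 · ln(0.31608) = 745.21 min.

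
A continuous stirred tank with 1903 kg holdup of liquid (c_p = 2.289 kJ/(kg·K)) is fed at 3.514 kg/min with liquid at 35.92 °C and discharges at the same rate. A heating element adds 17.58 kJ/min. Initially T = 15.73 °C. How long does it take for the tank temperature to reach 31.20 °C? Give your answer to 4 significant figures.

636.7 min

M c_p dT/dt = ṁ c_p (T_in − T) + Q̇.
τ = M/ṁ = 541.548 min; T_ss = T_in + Q̇/(ṁ c_p) = 38.1056 °C.
T(t) = T_ss + (T₀ − T_ss) e^(−t/τ). Set T = 31.20:
e^(−t/τ) = (31.20 − 38.1056)/(15.73 − 38.1056) = 0.308622
t = −541.548 · ln(0.308622) = 636.665 min.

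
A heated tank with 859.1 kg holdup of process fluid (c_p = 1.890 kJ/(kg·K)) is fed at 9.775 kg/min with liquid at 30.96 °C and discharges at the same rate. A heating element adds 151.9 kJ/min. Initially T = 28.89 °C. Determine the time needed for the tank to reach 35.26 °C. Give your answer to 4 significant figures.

M c_p dT/dt = ṁ c_p (T_in − T) + Q̇.
τ = M/ṁ = 87.8875 min; T_ss = T_in + Q̇/(ṁ c_p) = 39.1820 °C.
T(t) = T_ss + (T₀ − T_ss) e^(−t/τ). Set T = 35.26:
e^(−t/τ) = (35.26 − 39.1820)/(28.89 − 39.1820) = 0.381075
t = −87.8875 · ln(0.381075) = 84.7903 min.

84.79 min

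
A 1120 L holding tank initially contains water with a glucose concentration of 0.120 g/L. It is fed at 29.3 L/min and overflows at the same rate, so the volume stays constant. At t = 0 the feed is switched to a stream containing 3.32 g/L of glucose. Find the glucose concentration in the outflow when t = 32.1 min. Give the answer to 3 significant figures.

1.94 g/L

Mass balance on the solute (V constant): V dC/dt = Q(C_in − C).
Rewrite as dC/dt + C/τ = C_in/τ, τ = V/Q = 38.225 min.
This is linear first-order; C(t) = C_in + (C₀ − C_in) e^(−t/τ).
C(32.1) = 3.32 + (0.120 − 3.32)·e^(−32.1/38.225) = 3.32 + (-3.2000)·0.43181 = 1.9382 g/L.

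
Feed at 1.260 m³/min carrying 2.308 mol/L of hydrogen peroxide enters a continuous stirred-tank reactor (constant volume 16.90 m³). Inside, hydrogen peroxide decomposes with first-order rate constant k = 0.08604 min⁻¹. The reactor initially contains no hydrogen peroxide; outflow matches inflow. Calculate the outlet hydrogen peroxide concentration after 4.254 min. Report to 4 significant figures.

Species balance: V dC/dt = Q C_in − Q C − k V C.
dC/dt = (Q/V) C_in − (Q/V + k) C; effective rate a = Q/V + k = 0.0745562 + 0.08604 = 0.160596 min⁻¹.
C_ss = Q C_in/(Q + kV) = 1.07148 mol/L; C(t) = C_ss + (C₀ − C_ss) e^(−a t).
C(4.254) = 1.07148 + (-1.07148)·e^(−0.160596·4.254) = 1.07148 + (-1.07148)·0.505010 = 0.530372 mol/L.

0.5304 mol/L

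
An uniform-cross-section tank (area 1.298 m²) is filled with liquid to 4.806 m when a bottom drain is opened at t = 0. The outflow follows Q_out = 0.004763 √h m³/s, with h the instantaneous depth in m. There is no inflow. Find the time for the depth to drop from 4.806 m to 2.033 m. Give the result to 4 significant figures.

Accumulation of liquid (constant cross-section A): A dh/dt = −0.004763 √h.
This is separable: 2 d(√h)/dt = −0.004763/A, so √h = √h₀ − (0.004763/(2A)) t.
t = 2A(√h₀ − √h)/0.004763 = 2·1.298·(√4.806 − √2.033)/0.004763
  = 2.59600 × (2.19226 − 1.42583) / 0.004763 = 417.729 s.

417.7 s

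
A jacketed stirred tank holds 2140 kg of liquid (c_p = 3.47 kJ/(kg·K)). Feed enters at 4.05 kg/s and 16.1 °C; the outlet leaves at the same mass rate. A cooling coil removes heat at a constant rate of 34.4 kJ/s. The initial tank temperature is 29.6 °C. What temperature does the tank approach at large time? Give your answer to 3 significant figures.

13.7 °C

First-law balance (no shaft work): M c_p dT/dt = ṁ c_p (T_in − T) − 34.4.
At steady state dT/dt = 0 ⇒ T_ss = T_in − Q̇/(ṁ c_p) = 16.1 − 34.4/(4.05·3.47) = 13.652 °C.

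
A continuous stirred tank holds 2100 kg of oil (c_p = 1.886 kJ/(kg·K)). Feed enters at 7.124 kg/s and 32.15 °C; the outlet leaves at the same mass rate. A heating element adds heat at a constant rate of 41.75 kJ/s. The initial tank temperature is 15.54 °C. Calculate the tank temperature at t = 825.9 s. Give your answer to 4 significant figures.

First-law balance (no shaft work): M c_p dT/dt = ṁ c_p (T_in − T) + 41.75.
Rearrange: dT/dt = (T_ss − T)/τ with τ = M/ṁ = 294.778 s and T_ss = T_in + Q̇/(ṁ c_p) = 35.2574 °C.
Solution: T(t) = T_ss + (T₀ − T_ss) e^(−t/τ).
T(825.9) = 35.2574 + (-19.7174)·e^(−825.9/294.778) = 35.2574 + (-19.7174)·0.0607027 = 34.0605 °C.

34.06 °C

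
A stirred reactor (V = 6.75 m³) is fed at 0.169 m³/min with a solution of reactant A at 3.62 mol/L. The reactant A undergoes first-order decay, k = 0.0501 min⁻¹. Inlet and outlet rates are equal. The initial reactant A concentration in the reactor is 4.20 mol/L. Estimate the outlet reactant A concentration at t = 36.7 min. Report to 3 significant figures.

Accumulation = in − out − consumed: V dC/dt = Q C_in − Q C − k V C.
dC/dt = (Q/V) C_in − (Q/V + k) C; effective rate a = Q/V + k = 0.025037 + 0.0501 = 0.075137 min⁻¹.
C_ss = Q C_in/(Q + kV) = 1.2063 mol/L; C(t) = C_ss + (C₀ − C_ss) e^(−a t).
C(36.7) = 1.2063 + (2.9937)·e^(−0.075137·36.7) = 1.2063 + (2.9937)·0.063448 = 1.3962 mol/L.

1.40 mol/L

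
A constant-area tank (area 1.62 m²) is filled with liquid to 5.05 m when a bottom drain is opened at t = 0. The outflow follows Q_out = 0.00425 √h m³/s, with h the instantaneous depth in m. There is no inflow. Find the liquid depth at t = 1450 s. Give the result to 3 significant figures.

0.119 m

With no inflow, A dh/dt = −0.00425 √h.
Separate and integrate: 2(√h − √h₀) = −(0.00425/A) t.
√h = √5.05 − 0.00425·1450/(2·1.62) = 2.2472 − 1.9020 = 0.34521.
h = 0.34521² = 0.11917 m.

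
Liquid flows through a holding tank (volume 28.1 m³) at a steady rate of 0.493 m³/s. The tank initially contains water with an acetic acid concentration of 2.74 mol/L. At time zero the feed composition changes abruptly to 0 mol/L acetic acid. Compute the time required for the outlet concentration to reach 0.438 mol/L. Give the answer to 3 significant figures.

105 s

Species balance: V dC/dt = Q(C_in − C) ⇒ τ = V/Q = 56.998 s.
C(t) = C_in + (C₀ − C_in) e^(−t/τ). Set C = 0.438 and solve for t:
e^(−t/τ) = (C − C_in)/(C₀ − C_in) = (0.438 − 0)/(2.74 − 0) = 0.15985
t = −τ ln(…) = 56.998 × 1.8335 = 104.51 s.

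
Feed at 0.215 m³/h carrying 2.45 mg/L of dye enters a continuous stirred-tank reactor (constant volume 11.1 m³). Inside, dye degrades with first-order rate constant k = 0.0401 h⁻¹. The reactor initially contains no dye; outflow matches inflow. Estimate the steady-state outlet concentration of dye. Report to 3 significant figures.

0.798 mg/L

Species balance: V dC/dt = Q C_in − Q C − k V C.
At steady state: 0 = Q C_in − (Q + kV) C_ss, so C_ss = Q C_in/(Q + kV).
C_ss = 0.215·2.45/(0.215 + 0.0401·11.1) = 0.52675/0.66011 = 0.79797 mg/L.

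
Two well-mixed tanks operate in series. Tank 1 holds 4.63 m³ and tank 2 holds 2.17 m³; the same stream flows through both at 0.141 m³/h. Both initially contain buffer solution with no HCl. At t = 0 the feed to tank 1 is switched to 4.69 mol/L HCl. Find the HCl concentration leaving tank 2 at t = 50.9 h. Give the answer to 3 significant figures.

Time constants: τᵢ = Vᵢ/Q for each well-mixed tank.
τ₁ = 4.63/0.141 = 32.837 h; τ₂ = 2.17/0.141 = 15.390 h.
Tank 1: C₁ = C_in(1 − e^(−t/τ₁)). Tank 2 (τ₁ ≠ τ₂): C₂ = C_in[1 − (τ₁ e^(−t/τ₁) − τ₂ e^(−t/τ₂))/(τ₁ − τ₂)].
At t = 50.9: e^(−t/τ₁) = 0.21223, e^(−t/τ₂) = 0.036614.
C₂ = 4.69·[1 − (32.837·0.21223 − 15.390·0.036614)/(17.447)] = 4.69·0.63286 = 2.9681 mol/L.

2.97 mol/L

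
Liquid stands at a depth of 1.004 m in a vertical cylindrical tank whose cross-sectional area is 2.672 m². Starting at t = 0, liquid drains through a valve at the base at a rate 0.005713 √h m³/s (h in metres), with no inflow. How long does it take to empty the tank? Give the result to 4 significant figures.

A dh/dt = −Q_out = −0.005713 √h.
Separate and integrate: 2(√h − √h₀) = −(0.005713/A) t.
Set h = 0: 2√h₀ = (0.005713/A) t_empty ⇒ t_empty = 2A√h₀/0.005713.
t_empty = 2·2.672·√1.004/0.005713 = 5.34400·1.00200/0.005713 = 937.279 s.

937.3 s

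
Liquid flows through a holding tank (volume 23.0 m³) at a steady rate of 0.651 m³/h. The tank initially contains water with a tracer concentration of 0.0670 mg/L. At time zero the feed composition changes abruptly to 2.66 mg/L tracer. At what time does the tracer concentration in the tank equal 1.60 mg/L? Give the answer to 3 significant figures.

31.6 h

Species balance: V dC/dt = Q(C_in − C) ⇒ τ = V/Q = 35.330 h.
C(t) = C_in + (C₀ − C_in) e^(−t/τ). Set C = 1.60 and solve for t:
e^(−t/τ) = (C − C_in)/(C₀ − C_in) = (1.60 − 2.66)/(0.0670 − 2.66) = 0.40879
t = −τ ln(…) = 35.330 × 0.89455 = 31.605 h.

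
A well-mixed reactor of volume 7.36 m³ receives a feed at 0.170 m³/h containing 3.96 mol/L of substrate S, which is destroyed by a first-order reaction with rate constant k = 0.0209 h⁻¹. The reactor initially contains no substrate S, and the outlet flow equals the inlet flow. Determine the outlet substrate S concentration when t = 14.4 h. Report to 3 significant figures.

Species balance: V dC/dt = Q C_in − Q C − k V C.
dC/dt = (Q/V) C_in − (Q/V + k) C; effective rate a = Q/V + k = 0.023098 + 0.0209 = 0.043998 h⁻¹.
C_ss = Q C_in/(Q + kV) = 2.0789 mol/L; C(t) = C_ss + (C₀ − C_ss) e^(−a t).
C(14.4) = 2.0789 + (-2.0789)·e^(−0.043998·14.4) = 2.0789 + (-2.0789)·0.53069 = 0.97564 mol/L.

0.976 mol/L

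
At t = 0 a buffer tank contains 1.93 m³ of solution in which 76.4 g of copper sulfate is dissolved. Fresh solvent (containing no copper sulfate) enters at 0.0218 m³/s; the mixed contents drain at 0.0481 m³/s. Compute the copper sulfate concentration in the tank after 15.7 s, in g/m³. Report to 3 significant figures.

32.4 g/m³

Total volume: dV/dt = Q_in − Q_out = -0.026300 m³/s, so V(t) = 1.93 − 0.026300 t and V(15.7) = 1.5171 m³.
Species balance (pure solvent in): dm/dt = −Q_out · m/V(t).
dm/m = −Q_out dt/(V₀ − 0.026300 t); integrating gives ln(m/m₀) = −(Q_out/(Q_in−Q_out)) ln(V/V₀).
m = m₀ (V₀/V)^(Q_out/(Q_in−Q_out)) = 76.4 × (1.93/1.5171)^(-1.8289) = 49.191 g.
C = m/V = 49.191/1.5171 = 32.425 g/m³.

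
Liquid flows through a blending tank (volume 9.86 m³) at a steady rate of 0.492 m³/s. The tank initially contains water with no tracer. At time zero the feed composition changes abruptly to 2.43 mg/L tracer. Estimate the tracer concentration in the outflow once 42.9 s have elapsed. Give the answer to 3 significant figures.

Mass balance on the solute (V constant): V dC/dt = Q(C_in − C).
So dC/dt = (C_in − C)/τ with τ = V/Q = 9.86/0.492 = 20.041 s.
Solution: C(t) = C_in + (C₀ − C_in) e^(−t/τ).
C(42.9) = 2.43 + (0 − 2.43)·e^(−42.9/20.041) = 2.43 + (-2.4300)·0.11758 = 2.1443 mg/L.

2.14 mg/L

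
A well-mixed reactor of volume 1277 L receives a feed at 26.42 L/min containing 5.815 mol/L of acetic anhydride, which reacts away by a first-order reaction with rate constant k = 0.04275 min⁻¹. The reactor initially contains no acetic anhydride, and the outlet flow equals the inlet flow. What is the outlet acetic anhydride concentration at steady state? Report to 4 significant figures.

V dC/dt = Q(C_in − C) − k V C.
At steady state: 0 = Q C_in − (Q + kV) C_ss, so C_ss = Q C_in/(Q + kV).
C_ss = 26.42·5.815/(26.42 + 0.04275·1277) = 153.632/81.0118 = 1.89642 mol/L.

1.896 mol/L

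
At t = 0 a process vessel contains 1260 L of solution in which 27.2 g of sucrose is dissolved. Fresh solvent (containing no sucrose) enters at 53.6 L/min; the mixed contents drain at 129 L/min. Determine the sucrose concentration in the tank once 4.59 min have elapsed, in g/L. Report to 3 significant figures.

Let m(t) be the amount of sucrose. Volume: V(t) = V₀ + (Q_in − Q_out) t = 1260 − 75.400 t; V(4.59) = 913.91 L.
No sucrose enters, so dm/dt = −Q_out · (m/V).
Separate: dm/m = −Q_out dt/V(t) ⇒ ln(m/m₀) = −(Q_out/(Q_in−Q_out)) ln(V/V₀).
m = m₀ (V₀/V)^(Q_out/(Q_in−Q_out)) = 27.2 × (1260/913.91)^(-1.7109) = 15.702 g.
C = m/V = 15.702/913.91 = 0.017181 g/L.

0.0172 g/L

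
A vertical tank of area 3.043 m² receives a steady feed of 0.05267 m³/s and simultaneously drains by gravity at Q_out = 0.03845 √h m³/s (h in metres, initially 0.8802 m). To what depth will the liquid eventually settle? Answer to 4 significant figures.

1.876 m

Level balance: A dh/dt = 0.05267 − 0.03845 √h. Setting dh/dt = 0:
Q_in = 0.03845 √h_ss ⇒ √h_ss = 0.05267/0.03845 = 1.36983.
h_ss = 1.36983² = 1.87644 m. (Since h₀ = 0.8802 m < h_ss, the level will rise toward this value.)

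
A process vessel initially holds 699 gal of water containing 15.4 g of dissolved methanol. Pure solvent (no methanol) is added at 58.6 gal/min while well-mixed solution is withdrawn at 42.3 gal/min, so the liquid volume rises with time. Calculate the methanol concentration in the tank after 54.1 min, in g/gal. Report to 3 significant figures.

0.00117 g/gal

Total volume: dV/dt = Q_in − Q_out = 16.300 gal/min, so V(t) = 699 + 16.300 t and V(54.1) = 1580.8 gal.
Species balance (pure solvent in): dm/dt = −Q_out · m/V(t).
Separate: dm/m = −Q_out dt/V(t) ⇒ ln(m/m₀) = −(Q_out/(Q_in−Q_out)) ln(V/V₀).
m = m₀ (V₀/V)^(Q_out/(Q_in−Q_out)) = 15.4 × (699/1580.8)^(2.5951) = 1.8527 g.
C = m/V = 1.8527/1580.8 = 0.0011720 g/gal.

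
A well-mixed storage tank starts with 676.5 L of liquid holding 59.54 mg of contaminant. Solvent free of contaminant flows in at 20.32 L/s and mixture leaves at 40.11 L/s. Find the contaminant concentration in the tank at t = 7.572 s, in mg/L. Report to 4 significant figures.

Total volume: dV/dt = Q_in − Q_out = -19.7900 L/s, so V(t) = 676.5 − 19.7900 t and V(7.572) = 526.650 L.
Solute balance: dm/dt = 0 − Q_out C = −Q_out m/V(t).
Separate: dm/m = −Q_out dt/V(t) ⇒ ln(m/m₀) = −(Q_out/(Q_in−Q_out)) ln(V/V₀).
m = m₀ (V₀/V)^(Q_out/(Q_in−Q_out)) = 59.54 × (676.5/526.650)^(-2.02678) = 35.8431 mg.
C = m/V = 35.8431/526.650 = 0.0680586 mg/L.

0.06806 mg/L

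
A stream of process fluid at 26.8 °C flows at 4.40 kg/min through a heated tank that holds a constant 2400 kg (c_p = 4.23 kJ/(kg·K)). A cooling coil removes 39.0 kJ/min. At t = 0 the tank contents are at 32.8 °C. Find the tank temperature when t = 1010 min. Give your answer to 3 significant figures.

M c_p dT/dt = ṁ c_p (T_in − T) − Q̇.
τ = M/ṁ = 545.45 min; T_ss = T_in − Q̇/(ṁ c_p) = 26.8 − 39.0/(4.40·4.23) = 24.705 °C.
Solution: T(t) = T_ss + (T₀ − T_ss) e^(−t/τ).
T(1010) = 24.705 + (8.0954)·e^(−1010/545.45) = 24.705 + (8.0954)·0.15698 = 25.975 °C.

26.0 °C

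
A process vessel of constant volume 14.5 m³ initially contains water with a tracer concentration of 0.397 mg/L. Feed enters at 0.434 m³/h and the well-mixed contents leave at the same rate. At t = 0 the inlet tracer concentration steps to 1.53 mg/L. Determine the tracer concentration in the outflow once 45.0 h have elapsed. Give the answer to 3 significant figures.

Mass balance on the solute (V constant): V dC/dt = Q(C_in − C).
So dC/dt = (C_in − C)/τ with τ = V/Q = 14.5/0.434 = 33.410 h.
Integrating: C(t) = C_in + (C₀ − C_in) e^(−t/τ).
C(45.0) = 1.53 + (0.397 − 1.53)·e^(−45.0/33.410) = 1.53 + (-1.1330)·0.26005 = 1.2354 mg/L.

1.24 mg/L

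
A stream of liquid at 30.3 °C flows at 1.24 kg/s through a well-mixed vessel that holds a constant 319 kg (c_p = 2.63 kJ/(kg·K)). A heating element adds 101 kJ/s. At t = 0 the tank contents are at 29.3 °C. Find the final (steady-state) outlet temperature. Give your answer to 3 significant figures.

Heat balance on the well-mixed liquid: M c_p dT/dt = ṁ c_p (T_in − T) + 101.
At steady state dT/dt = 0 ⇒ T_ss = T_in + Q̇/(ṁ c_p) = 30.3 + 101/(1.24·2.63) = 61.270 °C.

61.3 °C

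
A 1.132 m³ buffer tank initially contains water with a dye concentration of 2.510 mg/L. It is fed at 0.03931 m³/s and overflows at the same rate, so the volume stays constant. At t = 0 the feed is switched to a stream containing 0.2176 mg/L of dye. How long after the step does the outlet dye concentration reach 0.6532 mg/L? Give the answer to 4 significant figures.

Unsteady species balance (constant V, well mixed): V dC/dt = Q(C_in − C), so τ = V/Q = 28.7967 s.
C(t) = C_in + (C₀ − C_in) e^(−t/τ). Set C = 0.6532 and solve for t:
e^(−t/τ) = (C − C_in)/(C₀ − C_in) = (0.6532 − 0.2176)/(2.510 − 0.2176) = 0.190019
t = −τ ln(…) = 28.7967 × 1.66063 = 47.8207 s.

47.82 s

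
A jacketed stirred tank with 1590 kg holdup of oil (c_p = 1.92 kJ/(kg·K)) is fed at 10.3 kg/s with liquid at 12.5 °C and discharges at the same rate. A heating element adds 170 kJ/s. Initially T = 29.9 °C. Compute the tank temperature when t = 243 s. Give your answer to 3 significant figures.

M c_p dT/dt = ṁ c_p (T_in − T) + Q̇.
τ = M/ṁ = 154.37 s; T_ss = T_in + Q̇/(ṁ c_p) = 12.5 + 170/(10.3·1.92) = 21.096 °C.
Solution: T(t) = T_ss + (T₀ − T_ss) e^(−t/τ).
T(243) = 21.096 + (8.8037)·e^(−243/154.37) = 21.096 + (8.8037)·0.20718 = 22.920 °C.

22.9 °C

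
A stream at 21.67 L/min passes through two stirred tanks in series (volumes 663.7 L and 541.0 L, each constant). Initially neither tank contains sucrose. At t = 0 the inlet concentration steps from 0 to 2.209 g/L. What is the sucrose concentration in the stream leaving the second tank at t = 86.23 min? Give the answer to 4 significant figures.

Each tank obeys Vᵢ dCᵢ/dt = Q(Cᵢ₋₁ − Cᵢ), so τᵢ = Vᵢ/Q.
τ₁ = 663.7/21.67 = 30.6276 min; τ₂ = 541.0/21.67 = 24.9654 min.
Tank 1: C₁ = C_in(1 − e^(−t/τ₁)). Tank 2 (τ₁ ≠ τ₂): C₂ = C_in[1 − (τ₁ e^(−t/τ₁) − τ₂ e^(−t/τ₂))/(τ₁ − τ₂)].
At t = 86.23: e^(−t/τ₁) = 0.0598787, e^(−t/τ₂) = 0.0316195.
C₂ = 2.209·[1 − (30.6276·0.0598787 − 24.9654·0.0316195)/(5.66221)] = 2.209·0.815523 = 1.80149 g/L.

1.801 g/L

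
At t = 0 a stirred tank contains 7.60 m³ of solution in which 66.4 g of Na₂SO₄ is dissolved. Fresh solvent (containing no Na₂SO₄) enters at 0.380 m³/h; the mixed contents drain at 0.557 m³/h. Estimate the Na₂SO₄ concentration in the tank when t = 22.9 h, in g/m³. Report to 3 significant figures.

1.70 g/m³

Total volume: dV/dt = Q_in − Q_out = -0.17700 m³/h, so V(t) = 7.60 − 0.17700 t and V(22.9) = 3.5467 m³.
Solute balance: dm/dt = 0 − Q_out C = −Q_out m/V(t).
dm/m = −Q_out dt/(V₀ − 0.17700 t); integrating gives ln(m/m₀) = −(Q_out/(Q_in−Q_out)) ln(V/V₀).
m = m₀ (V₀/V)^(Q_out/(Q_in−Q_out)) = 66.4 × (7.60/3.5467)^(-3.1469) = 6.0337 g.
C = m/V = 6.0337/3.5467 = 1.7012 g/m³.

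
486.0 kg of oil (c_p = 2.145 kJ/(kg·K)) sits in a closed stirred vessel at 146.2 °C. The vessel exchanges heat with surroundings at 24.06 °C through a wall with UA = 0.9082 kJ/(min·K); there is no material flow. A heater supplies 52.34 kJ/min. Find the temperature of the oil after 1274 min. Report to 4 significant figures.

103.0 °C

Unsteady energy balance on the tank contents: M c_p dT/dt = −UA(T − T_amb) + Q̇.
dT/dt = (T_ss − T)/τ with T_ss = T_amb + Q̇/UA = 24.06 + 52.34/0.9082 = 81.6905 °C, τ = M c_p/UA = 486.0·2.145/0.9082 = 1147.84 min.
T approaches T_ss exponentially: T(t) = T_ss + (T₀ − T_ss) e^(−t/τ).
T(1274) = 81.6905 + (64.5095)·0.329589 = 102.952 °C.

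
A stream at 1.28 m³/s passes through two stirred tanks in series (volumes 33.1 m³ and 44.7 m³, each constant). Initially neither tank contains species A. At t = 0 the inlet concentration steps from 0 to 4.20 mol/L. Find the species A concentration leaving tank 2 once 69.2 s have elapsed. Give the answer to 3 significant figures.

2.79 mol/L

Species balance on tank i: dCᵢ/dt = (Cᵢ₋₁ − Cᵢ)/τᵢ with τᵢ = Vᵢ/Q.
τ₁ = 33.1/1.28 = 25.859 s; τ₂ = 44.7/1.28 = 34.922 s.
Tank 1: C₁ = C_in(1 − e^(−t/τ₁)). Tank 2 (τ₁ ≠ τ₂): C₂ = C_in[1 − (τ₁ e^(−t/τ₁) − τ₂ e^(−t/τ₂))/(τ₁ − τ₂)].
At t = 69.2: e^(−t/τ₁) = 0.068837, e^(−t/τ₂) = 0.13785.
C₂ = 4.20·[1 − (25.859·0.068837 − 34.922·0.13785)/(-9.0625)] = 4.20·0.66521 = 2.7939 mol/L.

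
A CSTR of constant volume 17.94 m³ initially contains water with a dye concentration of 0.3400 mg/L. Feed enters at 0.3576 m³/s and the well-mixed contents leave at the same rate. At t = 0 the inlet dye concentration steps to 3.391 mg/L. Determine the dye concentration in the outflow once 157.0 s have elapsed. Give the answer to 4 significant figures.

Species balance on the tank: V dC/dt = Q(C_in − C).
Rewrite as dC/dt + C/τ = C_in/τ, τ = V/Q = 50.1678 s.
This is linear first-order; C(t) = C_in + (C₀ − C_in) e^(−t/τ).
C(157.0) = 3.391 + (0.3400 − 3.391)·e^(−157.0/50.1678) = 3.391 + (-3.05100)·0.0437397 = 3.25755 mg/L.

3.258 mg/L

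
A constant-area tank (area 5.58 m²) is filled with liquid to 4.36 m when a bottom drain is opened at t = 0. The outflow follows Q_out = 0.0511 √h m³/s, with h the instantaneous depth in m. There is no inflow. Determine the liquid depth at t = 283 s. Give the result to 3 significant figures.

0.628 m

Volume balance on the tank: A dh/dt = −0.0511 √h.
This is separable: 2 d(√h)/dt = −0.0511/A, so √h = √h₀ − (0.0511/(2A)) t.
√h = √4.36 − 0.0511·283/(2·5.58) = 2.0881 − 1.2958 = 0.79225.
h = 0.79225² = 0.62765 m.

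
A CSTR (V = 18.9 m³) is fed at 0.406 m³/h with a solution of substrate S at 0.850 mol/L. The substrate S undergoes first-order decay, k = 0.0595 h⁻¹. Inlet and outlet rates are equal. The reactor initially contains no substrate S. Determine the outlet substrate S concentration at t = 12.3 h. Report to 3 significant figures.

0.142 mol/L

Species balance: V dC/dt = Q C_in − Q C − k V C.
dC/dt = (Q/V) C_in − (Q/V + k) C; effective rate a = Q/V + k = 0.021481 + 0.0595 = 0.080981 h⁻¹.
C_ss = Q C_in/(Q + kV) = 0.22547 mol/L; C(t) = C_ss + (C₀ − C_ss) e^(−a t).
C(12.3) = 0.22547 + (-0.22547)·e^(−0.080981·12.3) = 0.22547 + (-0.22547)·0.36933 = 0.14220 mol/L.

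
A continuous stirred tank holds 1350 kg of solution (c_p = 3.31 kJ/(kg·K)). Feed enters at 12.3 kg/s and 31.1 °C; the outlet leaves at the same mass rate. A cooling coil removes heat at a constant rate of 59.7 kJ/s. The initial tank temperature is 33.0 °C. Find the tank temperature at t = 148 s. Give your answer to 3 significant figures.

30.5 °C

M c_p dT/dt = ṁ c_p (T_in − T) − Q̇.
Rearrange: dT/dt = (T_ss − T)/τ with τ = M/ṁ = 109.76 s and T_ss = T_in − Q̇/(ṁ c_p) = 29.634 °C.
This is linear first-order; T(t) = T_ss + (T₀ − T_ss) e^(−t/τ).
T(148) = 29.634 + (3.3664)·e^(−148/109.76) = 29.634 + (3.3664)·0.25964 = 30.508 °C.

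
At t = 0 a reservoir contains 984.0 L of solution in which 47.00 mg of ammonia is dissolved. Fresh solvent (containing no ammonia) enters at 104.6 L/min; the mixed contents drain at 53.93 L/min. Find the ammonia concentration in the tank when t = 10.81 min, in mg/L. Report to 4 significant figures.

0.01916 mg/L

Let m(t) be the amount of ammonia. Volume: V(t) = V₀ + (Q_in − Q_out) t = 984.0 + 50.6700 t; V(10.81) = 1531.74 L.
Species balance (pure solvent in): dm/dt = −Q_out · m/V(t).
Separate: dm/m = −Q_out dt/V(t) ⇒ ln(m/m₀) = −(Q_out/(Q_in−Q_out)) ln(V/V₀).
m = m₀ (V₀/V)^(Q_out/(Q_in−Q_out)) = 47.00 × (984.0/1531.74)^(1.06434) = 29.3455 mg.
C = m/V = 29.3455/1531.74 = 0.0191583 mg/L.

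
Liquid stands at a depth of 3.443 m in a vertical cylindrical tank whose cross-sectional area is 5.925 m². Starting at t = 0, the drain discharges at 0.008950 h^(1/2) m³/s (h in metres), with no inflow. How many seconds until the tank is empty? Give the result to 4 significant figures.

With no inflow, A dh/dt = −0.008950 √h.
Separate and integrate: 2(√h − √h₀) = −(0.008950/A) t.
Set h = 0: 2√h₀ = (0.008950/A) t_empty ⇒ t_empty = 2A√h₀/0.008950.
t_empty = 2·5.925·√3.443/0.008950 = 11.8500·1.85553/0.008950 = 2456.77 s.

2457 s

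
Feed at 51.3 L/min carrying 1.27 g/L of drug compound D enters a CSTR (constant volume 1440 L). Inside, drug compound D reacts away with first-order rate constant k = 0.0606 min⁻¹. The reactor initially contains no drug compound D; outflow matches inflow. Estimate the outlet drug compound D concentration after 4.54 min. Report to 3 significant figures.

V dC/dt = Q(C_in − C) − k V C.
This is linear with rate a = Q/V + k = 0.096225 min⁻¹.
C_ss = Q C_in/(Q + kV) = 0.47019 g/L; C(t) = C_ss + (C₀ − C_ss) e^(−a t).
C(4.54) = 0.47019 + (-0.47019)·e^(−0.096225·4.54) = 0.47019 + (-0.47019)·0.64606 = 0.16642 g/L.

0.166 g/L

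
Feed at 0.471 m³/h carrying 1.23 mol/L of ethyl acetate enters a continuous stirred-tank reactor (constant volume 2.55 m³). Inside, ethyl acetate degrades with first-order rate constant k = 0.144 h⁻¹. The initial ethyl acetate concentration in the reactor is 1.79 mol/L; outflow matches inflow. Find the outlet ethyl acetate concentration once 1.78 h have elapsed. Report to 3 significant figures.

1.30 mol/L

Species balance: V dC/dt = Q C_in − Q C − k V C.
This is linear with rate a = Q/V + k = 0.32871 h⁻¹.
C_ss = Q C_in/(Q + kV) = 0.69116 mol/L; C(t) = C_ss + (C₀ − C_ss) e^(−a t).
C(1.78) = 0.69116 + (1.0988)·e^(−0.32871·1.78) = 0.69116 + (1.0988)·0.55705 = 1.3033 mol/L.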